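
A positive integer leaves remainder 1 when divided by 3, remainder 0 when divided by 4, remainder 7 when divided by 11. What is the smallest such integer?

40

From N ≡ 1 (mod 3) write N = 1 + 3t. Substituting into N ≡ 0 (mod 4) gives 3t ≡ 3 (mod 4), and since 3⁻¹ ≡ 3 (mod 4), t ≡ 1. Hence N ≡ 1 + 3·1 = 4 (mod 12).
From N ≡ 4 (mod 12) write N = 4 + 12t. Substituting into N ≡ 7 (mod 11) gives 12t ≡ 3 (mod 11), and since 1⁻¹ ≡ 1 (mod 11), t ≡ 3. Hence N ≡ 4 + 12·3 = 40 (mod 132).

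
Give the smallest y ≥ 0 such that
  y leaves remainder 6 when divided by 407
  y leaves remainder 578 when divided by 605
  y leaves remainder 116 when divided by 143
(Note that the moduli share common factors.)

220193

Combine the congruences pairwise.
gcd(407, 605) = 11 and 11 | (578 − 6), so the pair is consistent; merging gives y ≡ 18728 (mod 22385), where 22385 = lcm(407, 605).
gcd(22385, 143) = 11 and 11 | (116 − 18728), so the pair is consistent; merging gives y ≡ 220193 (mod 291005), where 291005 = lcm(22385, 143).
The solution is unique modulo lcm(407, 605, 143) = 291005.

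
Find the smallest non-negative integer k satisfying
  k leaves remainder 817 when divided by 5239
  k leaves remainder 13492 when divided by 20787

283723

Combine the congruences pairwise.
gcd(5239, 20787) = 169 and 169 | (13492 − 817), so the pair is consistent; merging gives k ≡ 283723 (mod 644397), where 644397 = lcm(5239, 20787).
The solution is unique modulo lcm(5239, 20787) = 644397.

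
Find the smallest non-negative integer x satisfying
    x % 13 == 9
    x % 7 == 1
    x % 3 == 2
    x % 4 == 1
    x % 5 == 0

1205

From x ≡ 9 (mod 13) write x = 9 + 13t. Substituting into x ≡ 1 (mod 7) gives 13t ≡ 6 (mod 7), and since 6⁻¹ ≡ 6 (mod 7), t ≡ 1. Hence x ≡ 9 + 13·1 = 22 (mod 91).
From x ≡ 22 (mod 91) write x = 22 + 91t. Substituting into x ≡ 2 (mod 3) gives 91t ≡ 1 (mod 3), and since 1⁻¹ ≡ 1 (mod 3), t ≡ 1. Hence x ≡ 22 + 91·1 = 113 (mod 273).
From x ≡ 113 (mod 273) write x = 113 + 273t. Substituting into x ≡ 1 (mod 4) gives 273t ≡ 0 (mod 4), and since 1⁻¹ ≡ 1 (mod 4), t ≡ 0. Hence x ≡ 113 + 273·0 = 113 (mod 1092).
From x ≡ 113 (mod 1092) write x = 113 + 1092t. Substituting into x ≡ 0 (mod 5) gives 1092t ≡ 2 (mod 5), and since 2⁻¹ ≡ 3 (mod 5), t ≡ 1. Hence x ≡ 113 + 1092·1 = 1205 (mod 5460).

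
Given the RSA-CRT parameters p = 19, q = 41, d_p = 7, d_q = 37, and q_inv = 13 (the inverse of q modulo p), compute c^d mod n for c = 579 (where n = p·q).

m₁ = c^(d_p) mod p: c ≡ 9 (mod 19), and 9^7 mod 19 = 4.
m₂ = c^(d_q) mod q: c ≡ 5 (mod 41), and 5^37 mod 41 = 21.
h = q_inv·(m₁ − m₂) mod p = 13·(4 − 21) mod 19 = 7.
m = m₂ + h·q = 21 + 7·41 = 308.

308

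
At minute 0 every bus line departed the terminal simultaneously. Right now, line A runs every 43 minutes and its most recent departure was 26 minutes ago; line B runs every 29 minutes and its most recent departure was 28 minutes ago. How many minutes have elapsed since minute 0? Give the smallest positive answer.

From t ≡ 26 (mod 43) write t = 26 + 43s. Substituting into t ≡ 28 (mod 29) gives 43s ≡ 2 (mod 29), and since 14⁻¹ ≡ 27 (mod 29), s ≡ 25. Hence t ≡ 26 + 43·25 = 1101 (mod 1247).

1101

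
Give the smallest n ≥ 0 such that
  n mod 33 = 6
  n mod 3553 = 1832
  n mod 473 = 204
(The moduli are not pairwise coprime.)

325155

gcd(33, 3553) = 11 and 11 | (1832 − 6), so the pair is consistent; merging gives n ≡ 5385 (mod 10659), where 10659 = lcm(33, 3553).
gcd(10659, 473) = 11 and 11 | (204 − 5385), so the pair is consistent; merging gives n ≡ 325155 (mod 458337), where 458337 = lcm(10659, 473).
The solution is unique modulo lcm(33, 3553, 473) = 458337.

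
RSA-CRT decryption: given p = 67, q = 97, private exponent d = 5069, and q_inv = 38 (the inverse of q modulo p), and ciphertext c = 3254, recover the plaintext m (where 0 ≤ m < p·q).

d_p = d mod (p−1) = 5069 mod 66 = 53; d_q = d mod (q−1) = 77.
m₁ = c^(d_p) mod p: c ≡ 38 (mod 67), and 38^53 mod 67 = 30.
m₂ = c^(d_q) mod q: c ≡ 53 (mod 97), and 53^77 mod 97 = 25.
h = q_inv·(m₁ − m₂) mod p = 38·(30 − 25) mod 67 = 56.
m = m₂ + h·q = 25 + 56·97 = 5457.

5457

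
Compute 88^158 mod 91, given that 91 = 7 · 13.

Mod 7: 88 ≡ 4; by Fermat, exponent reduces to 158 mod 6 = 2; 4^2 ≡ 2 (mod 7).
Mod 13: 88 ≡ 10; by Fermat, exponent reduces to 158 mod 12 = 2; 10^2 ≡ 9 (mod 13).
Combine by CRT: x ≡ 2 (mod 7), x ≡ 9 (mod 13) ⇒ x ≡ 9 (mod 91).

9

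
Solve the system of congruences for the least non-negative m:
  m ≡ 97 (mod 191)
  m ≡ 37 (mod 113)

6591

Combine the congruences pairwise.
From m ≡ 97 (mod 191) write m = 97 + 191t. Substituting into m ≡ 37 (mod 113) gives 191t ≡ 53 (mod 113), and since 78⁻¹ ≡ 71 (mod 113), t ≡ 34. Hence m ≡ 97 + 191·34 = 6591 (mod 21583).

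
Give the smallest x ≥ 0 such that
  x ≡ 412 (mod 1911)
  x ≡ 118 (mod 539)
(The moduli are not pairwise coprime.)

Combine the congruences pairwise.
gcd(1911, 539) = 49 and 49 | (118 − 412), so the pair is consistent; merging gives x ≡ 19522 (mod 21021), where 21021 = lcm(1911, 539).
The solution is unique modulo lcm(1911, 539) = 21021.

19522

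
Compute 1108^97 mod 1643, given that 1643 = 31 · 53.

Mod 31: 1108 ≡ 23; by Fermat, exponent reduces to 97 mod 30 = 7; 23^7 ≡ 29 (mod 31).
Mod 53: 1108 ≡ 48; by Fermat, exponent reduces to 97 mod 52 = 45; 48^45 ≡ 35 (mod 53).
Combine by CRT: x ≡ 29 (mod 31), x ≡ 35 (mod 53) ⇒ x ≡ 618 (mod 1643).

618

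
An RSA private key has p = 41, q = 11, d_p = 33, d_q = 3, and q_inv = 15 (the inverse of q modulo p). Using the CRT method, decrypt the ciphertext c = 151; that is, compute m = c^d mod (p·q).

m₁ = c^(d_p) mod p: c ≡ 28 (mod 41), and 28^33 mod 41 = 11.
m₂ = c^(d_q) mod q: c ≡ 8 (mod 11), and 8^3 mod 11 = 6.
h = q_inv·(m₁ − m₂) mod p = 15·(11 − 6) mod 41 = 34.
m = m₂ + h·q = 6 + 34·11 = 380.

380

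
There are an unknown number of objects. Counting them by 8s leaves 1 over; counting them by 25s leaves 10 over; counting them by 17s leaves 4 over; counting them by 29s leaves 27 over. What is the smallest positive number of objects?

The moduli are pairwise coprime; M = 8·25·17·29 = 98600.
M/8 = 12325; 12325 ≡ 5 (mod 8); 5·5 ≡ 1, so inverse 5.
M/25 = 3944; 3944 ≡ 19 (mod 25); 19·4 ≡ 1, so inverse 4.
M/17 = 5800; 5800 ≡ 3 (mod 17); 3·6 ≡ 1, so inverse 6.
M/29 = 3400; 3400 ≡ 7 (mod 29); 7·25 ≡ 1, so inverse 25.
N ≡ 1·12325·5 + 10·3944·4 + 4·5800·6 + 27·3400·25 = 2653585.
2653585 mod 98600 = 89985.

89985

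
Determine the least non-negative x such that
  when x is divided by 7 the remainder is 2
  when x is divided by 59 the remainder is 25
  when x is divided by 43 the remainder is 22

From x ≡ 2 (mod 7) write x = 2 + 7t. Substituting into x ≡ 25 (mod 59) gives 7t ≡ 23 (mod 59), and since 7⁻¹ ≡ 17 (mod 59), t ≡ 37. Hence x ≡ 2 + 7·37 = 261 (mod 413).
From x ≡ 261 (mod 413) write x = 261 + 413t. Substituting into x ≡ 22 (mod 43) gives 413t ≡ 19 (mod 43), and since 26⁻¹ ≡ 5 (mod 43), t ≡ 9. Hence x ≡ 261 + 413·9 = 3978 (mod 17759).

3978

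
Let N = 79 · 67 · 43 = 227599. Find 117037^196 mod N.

189322

Mod 79: 117037 ≡ 38; by Fermat, exponent reduces to 196 mod 78 = 40; 38^40 ≡ 38 (mod 79).
Mod 67: 117037 ≡ 55; by Fermat, exponent reduces to 196 mod 66 = 64; 55^64 ≡ 47 (mod 67).
Mod 43: 117037 ≡ 34; by Fermat, exponent reduces to 196 mod 42 = 28; 34^28 ≡ 36 (mod 43).
Combine by CRT: x ≡ 38 (mod 79), x ≡ 47 (mod 67), x ≡ 36 (mod 43) ⇒ x ≡ 189322 (mod 227599).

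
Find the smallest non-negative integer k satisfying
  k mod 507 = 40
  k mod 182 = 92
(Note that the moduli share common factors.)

gcd(507, 182) = 13 and 13 | (92 − 40), so the pair is consistent; merging gives k ≡ 4096 (mod 7098), where 7098 = lcm(507, 182).
The solution is unique modulo lcm(507, 182) = 7098.

4096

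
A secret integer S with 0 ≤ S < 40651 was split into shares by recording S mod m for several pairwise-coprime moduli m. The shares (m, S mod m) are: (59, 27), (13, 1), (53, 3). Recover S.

Combine the congruences pairwise.
From S ≡ 27 (mod 59) write S = 27 + 59t. Substituting into S ≡ 1 (mod 13) gives 59t ≡ 0 (mod 13), and since 7⁻¹ ≡ 2 (mod 13), t ≡ 0. Hence S ≡ 27 + 59·0 = 27 (mod 767).
From S ≡ 27 (mod 767) write S = 27 + 767t. Substituting into S ≡ 3 (mod 53) gives 767t ≡ 29 (mod 53), and since 25⁻¹ ≡ 17 (mod 53), t ≡ 16. Hence S ≡ 27 + 767·16 = 12299 (mod 40651).

12299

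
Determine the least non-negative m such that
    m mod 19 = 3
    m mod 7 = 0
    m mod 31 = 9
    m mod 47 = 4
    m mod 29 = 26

1512840

From m ≡ 3 (mod 19) write m = 3 + 19t. Substituting into m ≡ 0 (mod 7) gives 19t ≡ 4 (mod 7), and since 5⁻¹ ≡ 3 (mod 7), t ≡ 5. Hence m ≡ 3 + 19·5 = 98 (mod 133).
From m ≡ 98 (mod 133) write m = 98 + 133t. Substituting into m ≡ 9 (mod 31) gives 133t ≡ 4 (mod 31), and since 9⁻¹ ≡ 7 (mod 31), t ≡ 28. Hence m ≡ 98 + 133·28 = 3822 (mod 4123).
From m ≡ 3822 (mod 4123) write m = 3822 + 4123t. Substituting into m ≡ 4 (mod 47) gives 4123t ≡ 36 (mod 47), and since 34⁻¹ ≡ 18 (mod 47), t ≡ 37. Hence m ≡ 3822 + 4123·37 = 156373 (mod 193781).
From m ≡ 156373 (mod 193781) write m = 156373 + 193781t. Substituting into m ≡ 26 (mod 29) gives 193781t ≡ 21 (mod 29), and since 3⁻¹ ≡ 10 (mod 29), t ≡ 7. Hence m ≡ 156373 + 193781·7 = 1512840 (mod 5619649).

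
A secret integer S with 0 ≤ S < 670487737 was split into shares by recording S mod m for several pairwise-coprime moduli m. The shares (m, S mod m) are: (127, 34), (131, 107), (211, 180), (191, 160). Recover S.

The moduli are pairwise coprime; N = 127·131·211·191 = 670487737.
N/127 = 5279431; 5279431 ≡ 41 (mod 127); 41·31 ≡ 1, so inverse 31.
N/131 = 5118227; 5118227 ≡ 57 (mod 131); 57·23 ≡ 1, so inverse 23.
N/211 = 3177667; 3177667 ≡ 7 (mod 211); 7·181 ≡ 1, so inverse 181.
N/191 = 3510407; 3510407 ≡ 18 (mod 191); 18·138 ≡ 1, so inverse 138.
S ≡ 34·5279431·31 + 107·5118227·23 + 180·3177667·181 + 160·3510407·138 = 199198654341.
199198654341 mod 670487737 = 63796452.

63796452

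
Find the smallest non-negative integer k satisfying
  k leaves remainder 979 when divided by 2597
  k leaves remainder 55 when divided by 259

42531

gcd(2597, 259) = 7 and 7 | (55 − 979), so the pair is consistent; merging gives k ≡ 42531 (mod 96089), where 96089 = lcm(2597, 259).
The solution is unique modulo lcm(2597, 259) = 96089.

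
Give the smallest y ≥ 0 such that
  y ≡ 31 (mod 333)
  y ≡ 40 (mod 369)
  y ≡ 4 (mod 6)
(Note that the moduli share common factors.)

17014

Combine the congruences pairwise.
gcd(333, 369) = 9 and 9 | (40 − 31), so the pair is consistent; merging gives y ≡ 3361 (mod 13653), where 13653 = lcm(333, 369).
gcd(13653, 6) = 3 and 3 | (4 − 3361), so the pair is consistent; merging gives y ≡ 17014 (mod 27306), where 27306 = lcm(13653, 6).
The solution is unique modulo lcm(333, 369, 6) = 27306.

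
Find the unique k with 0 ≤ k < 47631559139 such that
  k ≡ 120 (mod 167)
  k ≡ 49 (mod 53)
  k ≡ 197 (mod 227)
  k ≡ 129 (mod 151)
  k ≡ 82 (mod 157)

The moduli are pairwise coprime; N = 167·53·227·151·157 = 47631559139.
N/167 = 285218917; 285218917 ≡ 118 (mod 167); 118·92 ≡ 1, so inverse 92.
N/53 = 898708663; 898708663 ≡ 12 (mod 53); 12·31 ≡ 1, so inverse 31.
N/227 = 209830657; 209830657 ≡ 29 (mod 227); 29·47 ≡ 1, so inverse 47.
N/151 = 315440789; 315440789 ≡ 128 (mod 151); 128·105 ≡ 1, so inverse 105.
N/157 = 303385727; 303385727 ≡ 26 (mod 157); 26·151 ≡ 1, so inverse 151.
k ≡ 120·285218917·92 + 49·898708663·31 + 197·209830657·47 + 129·315440789·105 + 82·303385727·151 = 14485944914659.
14485944914659 mod 47631559139 = 5950936403.

5950936403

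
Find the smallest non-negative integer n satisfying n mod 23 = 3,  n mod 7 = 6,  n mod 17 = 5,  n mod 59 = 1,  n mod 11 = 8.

1569224

The moduli are pairwise coprime; M = 23·7·17·59·11 = 1776313.
M/23 = 77231; 77231 ≡ 20 (mod 23); 20·15 ≡ 1, so inverse 15.
M/7 = 253759; 253759 ≡ 2 (mod 7); 2·4 ≡ 1, so inverse 4.
M/17 = 104489; 104489 ≡ 7 (mod 17); 7·5 ≡ 1, so inverse 5.
M/59 = 30107; 30107 ≡ 17 (mod 59); 17·7 ≡ 1, so inverse 7.
M/11 = 161483; 161483 ≡ 3 (mod 11); 3·4 ≡ 1, so inverse 4.
n ≡ 3·77231·15 + 6·253759·4 + 5·104489·5 + 1·30107·7 + 8·161483·4 = 17556041.
17556041 mod 1776313 = 1569224.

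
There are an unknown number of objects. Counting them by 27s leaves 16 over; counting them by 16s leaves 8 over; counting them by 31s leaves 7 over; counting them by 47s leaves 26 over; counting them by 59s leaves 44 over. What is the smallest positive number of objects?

The moduli are pairwise coprime; M = 27·16·31·47·59 = 37136016.
M/27 = 1375408; 1375408 ≡ 1 (mod 27), inverse 1.
M/16 = 2321001; 2321001 ≡ 9 (mod 16); 9·9 ≡ 1, so inverse 9.
M/31 = 1197936; 1197936 ≡ 3 (mod 31); 3·21 ≡ 1, so inverse 21.
M/47 = 790128; 790128 ≡ 11 (mod 47); 11·30 ≡ 1, so inverse 30.
M/59 = 629424; 629424 ≡ 12 (mod 59); 12·5 ≡ 1, so inverse 5.
N ≡ 16·1375408·1 + 8·2321001·9 + 7·1197936·21 + 26·790128·30 + 44·629424·5 = 1119988312.
1119988312 mod 37136016 = 5907832.

5907832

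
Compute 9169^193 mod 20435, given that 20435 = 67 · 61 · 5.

8589

Mod 67: 9169 ≡ 57; by Fermat, exponent reduces to 193 mod 66 = 61; 57^61 ≡ 13 (mod 67).
Mod 61: 9169 ≡ 19; by Fermat, exponent reduces to 193 mod 60 = 13; 19^13 ≡ 49 (mod 61).
Mod 5: 9169 ≡ 4; by Fermat, exponent reduces to 193 mod 4 = 1; 4^1 ≡ 4 (mod 5).
Combine by CRT: x ≡ 13 (mod 67), x ≡ 49 (mod 61), x ≡ 4 (mod 5) ⇒ x ≡ 8589 (mod 20435).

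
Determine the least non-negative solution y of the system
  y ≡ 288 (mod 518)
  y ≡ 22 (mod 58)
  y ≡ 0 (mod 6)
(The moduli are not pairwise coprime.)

gcd(518, 58) = 2 and 2 | (22 − 288), so the pair is consistent; merging gives y ≡ 12202 (mod 15022), where 15022 = lcm(518, 58).
gcd(15022, 6) = 2 and 2 | (0 − 12202), so the pair is consistent; merging gives y ≡ 42246 (mod 45066), where 45066 = lcm(15022, 6).
The solution is unique modulo lcm(518, 58, 6) = 45066.

42246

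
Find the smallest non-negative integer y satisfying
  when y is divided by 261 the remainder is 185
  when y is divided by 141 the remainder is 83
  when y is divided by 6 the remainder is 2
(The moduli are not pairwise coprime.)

gcd(261, 141) = 3 and 3 | (83 − 185), so the pair is consistent; merging gives y ≡ 6710 (mod 12267), where 12267 = lcm(261, 141).
gcd(12267, 6) = 3 and 3 | (2 − 6710), so the pair is consistent; merging gives y ≡ 6710 (mod 24534), where 24534 = lcm(12267, 6).
The solution is unique modulo lcm(261, 141, 6) = 24534.

6710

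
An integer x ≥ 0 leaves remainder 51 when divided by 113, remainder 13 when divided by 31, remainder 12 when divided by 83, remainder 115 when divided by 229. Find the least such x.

15072895

From x ≡ 51 (mod 113) write x = 51 + 113t. Substituting into x ≡ 13 (mod 31) gives 113t ≡ 24 (mod 31), and since 20⁻¹ ≡ 14 (mod 31), t ≡ 26. Hence x ≡ 51 + 113·26 = 2989 (mod 3503).
From x ≡ 2989 (mod 3503) write x = 2989 + 3503t. Substituting into x ≡ 12 (mod 83) gives 3503t ≡ 11 (mod 83), and since 17⁻¹ ≡ 44 (mod 83), t ≡ 69. Hence x ≡ 2989 + 3503·69 = 244696 (mod 290749).
From x ≡ 244696 (mod 290749) write x = 244696 + 290749t. Substituting into x ≡ 115 (mod 229) gives 290749t ≡ 220 (mod 229), and since 148⁻¹ ≡ 147 (mod 229), t ≡ 51. Hence x ≡ 244696 + 290749·51 = 15072895 (mod 66581521).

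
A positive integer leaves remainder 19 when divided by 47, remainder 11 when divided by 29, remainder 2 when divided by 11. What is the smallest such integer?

Combine the congruences pairwise.
From N ≡ 19 (mod 47) write N = 19 + 47t. Substituting into N ≡ 11 (mod 29) gives 47t ≡ 21 (mod 29), and since 18⁻¹ ≡ 21 (mod 29), t ≡ 6. Hence N ≡ 19 + 47·6 = 301 (mod 1363).
From N ≡ 301 (mod 1363) write N = 301 + 1363t. Substituting into N ≡ 2 (mod 11) gives 1363t ≡ 9 (mod 11), and since 10⁻¹ ≡ 10 (mod 11), t ≡ 2. Hence N ≡ 301 + 1363·2 = 3027 (mod 14993).

3027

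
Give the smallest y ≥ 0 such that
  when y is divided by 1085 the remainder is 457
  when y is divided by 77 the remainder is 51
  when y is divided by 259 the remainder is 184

gcd(1085, 77) = 7 and 7 | (51 − 457), so the pair is consistent; merging gives y ≡ 9137 (mod 11935), where 11935 = lcm(1085, 77).
gcd(11935, 259) = 7 and 7 | (184 − 9137), so the pair is consistent; merging gives y ≡ 367187 (mod 441595), where 441595 = lcm(11935, 259).
The solution is unique modulo lcm(1085, 77, 259) = 441595.

367187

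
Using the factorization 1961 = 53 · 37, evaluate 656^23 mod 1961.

Mod 53: 656 ≡ 20; 20^23 ≡ 18 (mod 53).
Mod 37: 656 ≡ 27; 27^23 ≡ 11 (mod 37).
Combine by CRT: x ≡ 18 (mod 53), x ≡ 11 (mod 37) ⇒ x ≡ 1343 (mod 1961).

1343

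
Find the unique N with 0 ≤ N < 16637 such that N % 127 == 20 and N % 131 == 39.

3576

Combine the congruences pairwise.
From N ≡ 20 (mod 127) write N = 20 + 127t. Substituting into N ≡ 39 (mod 131) gives 127t ≡ 19 (mod 131), and since 127⁻¹ ≡ 98 (mod 131), t ≡ 28. Hence N ≡ 20 + 127·28 = 3576 (mod 16637).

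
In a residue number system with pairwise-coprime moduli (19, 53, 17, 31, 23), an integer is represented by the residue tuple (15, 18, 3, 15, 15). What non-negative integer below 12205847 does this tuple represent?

From x ≡ 15 (mod 19) write x = 15 + 19t. Substituting into x ≡ 18 (mod 53) gives 19t ≡ 3 (mod 53), and since 19⁻¹ ≡ 14 (mod 53), t ≡ 42. Hence x ≡ 15 + 19·42 = 813 (mod 1007).
From x ≡ 813 (mod 1007) write x = 813 + 1007t. Substituting into x ≡ 3 (mod 17) gives 1007t ≡ 6 (mod 17), and since 4⁻¹ ≡ 13 (mod 17), t ≡ 10. Hence x ≡ 813 + 1007·10 = 10883 (mod 17119).
From x ≡ 10883 (mod 17119) write x = 10883 + 17119t. Substituting into x ≡ 15 (mod 31) gives 17119t ≡ 13 (mod 31), and since 7⁻¹ ≡ 9 (mod 31), t ≡ 24. Hence x ≡ 10883 + 17119·24 = 421739 (mod 530689).
From x ≡ 421739 (mod 530689) write x = 421739 + 530689t. Substituting into x ≡ 15 (mod 23) gives 530689t ≡ 4 (mod 23), and since 10⁻¹ ≡ 7 (mod 23), t ≡ 5. Hence x ≡ 421739 + 530689·5 = 3075184 (mod 12205847).

3075184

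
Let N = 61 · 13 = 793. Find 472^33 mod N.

Mod 61: 472 ≡ 45; 45^33 ≡ 52 (mod 61).
Mod 13: 472 ≡ 4; by Fermat, exponent reduces to 33 mod 12 = 9; 4^9 ≡ 12 (mod 13).
Combine by CRT: x ≡ 52 (mod 61), x ≡ 12 (mod 13) ⇒ x ≡ 662 (mod 793).

662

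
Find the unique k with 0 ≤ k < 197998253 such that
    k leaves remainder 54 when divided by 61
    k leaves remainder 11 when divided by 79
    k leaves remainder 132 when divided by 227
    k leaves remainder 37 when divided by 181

58753180

The moduli are pairwise coprime; N = 61·79·227·181 = 197998253.
N/61 = 3245873; 3245873 ≡ 2 (mod 61); 2·31 ≡ 1, so inverse 31.
N/79 = 2506307; 2506307 ≡ 32 (mod 79); 32·42 ≡ 1, so inverse 42.
N/227 = 872239; 872239 ≡ 105 (mod 227); 105·80 ≡ 1, so inverse 80.
N/181 = 1093913; 1093913 ≡ 130 (mod 181); 130·110 ≡ 1, so inverse 110.
k ≡ 54·3245873·31 + 11·2506307·42 + 132·872239·80 + 37·1093913·110 = 20254574986.
20254574986 mod 197998253 = 58753180.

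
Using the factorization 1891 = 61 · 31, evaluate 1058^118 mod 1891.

Mod 61: 1058 ≡ 21; by Fermat, exponent reduces to 118 mod 60 = 58; 21^58 ≡ 48 (mod 61).
Mod 31: 1058 ≡ 4; by Fermat, exponent reduces to 118 mod 30 = 28; 4^28 ≡ 2 (mod 31).
Combine by CRT: x ≡ 48 (mod 61), x ≡ 2 (mod 31) ⇒ x ≡ 963 (mod 1891).

963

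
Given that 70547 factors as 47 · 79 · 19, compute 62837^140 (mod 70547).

38967

Mod 47: 62837 ≡ 45; by Fermat, exponent reduces to 140 mod 46 = 2; 45^2 ≡ 4 (mod 47).
Mod 79: 62837 ≡ 32; by Fermat, exponent reduces to 140 mod 78 = 62; 32^62 ≡ 20 (mod 79).
Mod 19: 62837 ≡ 4; by Fermat, exponent reduces to 140 mod 18 = 14; 4^14 ≡ 17 (mod 19).
Combine by CRT: x ≡ 4 (mod 47), x ≡ 20 (mod 79), x ≡ 17 (mod 19) ⇒ x ≡ 38967 (mod 70547).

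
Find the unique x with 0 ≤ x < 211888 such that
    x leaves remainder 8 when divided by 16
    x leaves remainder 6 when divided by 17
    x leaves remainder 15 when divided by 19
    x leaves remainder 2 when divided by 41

180648

From x ≡ 8 (mod 16) write x = 8 + 16t. Substituting into x ≡ 6 (mod 17) gives 16t ≡ 15 (mod 17), and since 16⁻¹ ≡ 16 (mod 17), t ≡ 2. Hence x ≡ 8 + 16·2 = 40 (mod 272).
From x ≡ 40 (mod 272) write x = 40 + 272t. Substituting into x ≡ 15 (mod 19) gives 272t ≡ 13 (mod 19), and since 6⁻¹ ≡ 16 (mod 19), t ≡ 18. Hence x ≡ 40 + 272·18 = 4936 (mod 5168).
From x ≡ 4936 (mod 5168) write x = 4936 + 5168t. Substituting into x ≡ 2 (mod 41) gives 5168t ≡ 27 (mod 41), and since 2⁻¹ ≡ 21 (mod 41), t ≡ 34. Hence x ≡ 4936 + 5168·34 = 180648 (mod 211888).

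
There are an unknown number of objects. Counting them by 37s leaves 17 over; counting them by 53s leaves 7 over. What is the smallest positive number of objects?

Combine the congruences pairwise.
From N ≡ 17 (mod 37) write N = 17 + 37t. Substituting into N ≡ 7 (mod 53) gives 37t ≡ 43 (mod 53), and since 37⁻¹ ≡ 43 (mod 53), t ≡ 47. Hence N ≡ 17 + 37·47 = 1756 (mod 1961).

1756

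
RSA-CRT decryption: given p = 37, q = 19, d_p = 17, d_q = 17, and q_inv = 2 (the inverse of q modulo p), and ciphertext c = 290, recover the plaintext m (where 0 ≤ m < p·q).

327

m₁ = c^(d_p) mod p: c ≡ 31 (mod 37), and 31^17 mod 37 = 31.
m₂ = c^(d_q) mod q: c ≡ 5 (mod 19), and 5^17 mod 19 = 4.
h = q_inv·(m₁ − m₂) mod p = 2·(31 − 4) mod 37 = 17.
m = m₂ + h·q = 4 + 17·19 = 327.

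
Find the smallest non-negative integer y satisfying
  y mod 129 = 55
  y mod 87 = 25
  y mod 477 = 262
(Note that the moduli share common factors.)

Combine the congruences pairwise.
gcd(129, 87) = 3 and 3 | (25 − 55), so the pair is consistent; merging gives y ≡ 2635 (mod 3741), where 3741 = lcm(129, 87).
gcd(3741, 477) = 3 and 3 | (262 − 2635), so the pair is consistent; merging gives y ≡ 144793 (mod 594819), where 594819 = lcm(3741, 477).
The solution is unique modulo lcm(129, 87, 477) = 594819.

144793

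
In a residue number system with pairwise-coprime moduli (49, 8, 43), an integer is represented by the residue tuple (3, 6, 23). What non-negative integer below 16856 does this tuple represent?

The moduli are pairwise coprime; N = 49·8·43 = 16856.
N/49 = 344; 344 ≡ 1 (mod 49), inverse 1.
N/8 = 2107; 2107 ≡ 3 (mod 8); 3·3 ≡ 1, so inverse 3.
N/43 = 392; 392 ≡ 5 (mod 43); 5·26 ≡ 1, so inverse 26.
x ≡ 3·344·1 + 6·2107·3 + 23·392·26 = 273374.
273374 mod 16856 = 3678.

3678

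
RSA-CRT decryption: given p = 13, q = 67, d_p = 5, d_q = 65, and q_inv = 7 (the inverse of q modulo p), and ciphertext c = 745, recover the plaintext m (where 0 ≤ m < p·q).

712

m₁ = c^(d_p) mod p: c ≡ 4 (mod 13), and 4^5 mod 13 = 10.
m₂ = c^(d_q) mod q: c ≡ 8 (mod 67), and 8^65 mod 67 = 42.
h = q_inv·(m₁ − m₂) mod p = 7·(10 − 42) mod 13 = 10.
m = m₂ + h·q = 42 + 10·67 = 712.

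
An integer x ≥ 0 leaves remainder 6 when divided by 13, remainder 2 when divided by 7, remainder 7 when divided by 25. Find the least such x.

The moduli are pairwise coprime; N = 13·7·25 = 2275.
N/13 = 175; 175 ≡ 6 (mod 13); 6·11 ≡ 1, so inverse 11.
N/7 = 325; 325 ≡ 3 (mod 7); 3·5 ≡ 1, so inverse 5.
N/25 = 91; 91 ≡ 16 (mod 25); 16·11 ≡ 1, so inverse 11.
x ≡ 6·175·11 + 2·325·5 + 7·91·11 = 21807.
21807 mod 2275 = 1332.

1332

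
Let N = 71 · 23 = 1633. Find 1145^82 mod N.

1314

Mod 71: 1145 ≡ 9; by Fermat, exponent reduces to 82 mod 70 = 12; 9^12 ≡ 36 (mod 71).
Mod 23: 1145 ≡ 18; by Fermat, exponent reduces to 82 mod 22 = 16; 18^16 ≡ 3 (mod 23).
Combine by CRT: x ≡ 36 (mod 71), x ≡ 3 (mod 23) ⇒ x ≡ 1314 (mod 1633).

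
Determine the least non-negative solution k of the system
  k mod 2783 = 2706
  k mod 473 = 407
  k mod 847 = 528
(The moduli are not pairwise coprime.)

406241

gcd(2783, 473) = 11 and 11 | (407 − 2706), so the pair is consistent; merging gives k ≡ 47234 (mod 119669), where 119669 = lcm(2783, 473).
gcd(119669, 847) = 121 and 121 | (528 − 47234), so the pair is consistent; merging gives k ≡ 406241 (mod 837683), where 837683 = lcm(119669, 847).
The solution is unique modulo lcm(2783, 473, 847) = 837683.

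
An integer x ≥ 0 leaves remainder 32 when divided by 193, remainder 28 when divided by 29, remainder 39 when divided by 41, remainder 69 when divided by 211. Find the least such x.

The moduli are pairwise coprime; N = 193·29·41·211 = 48419647.
N/193 = 250879; 250879 ≡ 172 (mod 193); 172·147 ≡ 1, so inverse 147.
N/29 = 1669643; 1669643 ≡ 26 (mod 29); 26·19 ≡ 1, so inverse 19.
N/41 = 1180967; 1180967 ≡ 3 (mod 41); 3·14 ≡ 1, so inverse 14.
N/211 = 229477; 229477 ≡ 120 (mod 211); 120·51 ≡ 1, so inverse 51.
x ≡ 32·250879·147 + 28·1669643·19 + 39·1180967·14 + 69·229477·51 = 3520722437.
3520722437 mod 48419647 = 34507853.

34507853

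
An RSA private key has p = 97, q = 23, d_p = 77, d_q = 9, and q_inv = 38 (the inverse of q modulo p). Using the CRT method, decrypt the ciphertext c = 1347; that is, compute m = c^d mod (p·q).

2165

m₁ = c^(d_p) mod p: c ≡ 86 (mod 97), and 86^77 mod 97 = 31.
m₂ = c^(d_q) mod q: c ≡ 13 (mod 23), and 13^9 mod 23 = 3.
h = q_inv·(m₁ − m₂) mod p = 38·(31 − 3) mod 97 = 94.
m = m₂ + h·q = 3 + 94·23 = 2165.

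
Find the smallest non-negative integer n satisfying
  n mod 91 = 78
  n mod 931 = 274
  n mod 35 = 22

gcd(91, 931) = 7 and 7 | (274 − 78), so the pair is consistent; merging gives n ≡ 7722 (mod 12103), where 12103 = lcm(91, 931).
gcd(12103, 35) = 7 and 7 | (22 − 7722), so the pair is consistent; merging gives n ≡ 7722 (mod 60515), where 60515 = lcm(12103, 35).
The solution is unique modulo lcm(91, 931, 35) = 60515.

7722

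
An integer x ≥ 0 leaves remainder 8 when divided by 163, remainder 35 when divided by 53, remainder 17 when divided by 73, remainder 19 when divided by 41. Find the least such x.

The moduli are pairwise coprime; N = 163·53·73·41 = 25856527.
N/163 = 158629; 158629 ≡ 30 (mod 163); 30·125 ≡ 1, so inverse 125.
N/53 = 487859; 487859 ≡ 47 (mod 53); 47·44 ≡ 1, so inverse 44.
N/73 = 354199; 354199 ≡ 3 (mod 73); 3·49 ≡ 1, so inverse 49.
N/41 = 630647; 630647 ≡ 26 (mod 41); 26·30 ≡ 1, so inverse 30.
x ≡ 8·158629·125 + 35·487859·44 + 17·354199·49 + 19·630647·30 = 1564448417.
1564448417 mod 25856527 = 13056797.

13056797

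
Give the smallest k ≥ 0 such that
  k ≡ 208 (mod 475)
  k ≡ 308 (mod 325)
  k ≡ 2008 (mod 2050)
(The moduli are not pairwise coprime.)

Combine the congruences pairwise.
gcd(475, 325) = 25 and 25 | (308 − 208), so the pair is consistent; merging gives k ≡ 2583 (mod 6175), where 6175 = lcm(475, 325).
gcd(6175, 2050) = 25 and 25 | (2008 − 2583), so the pair is consistent; merging gives k ≡ 366908 (mod 506350), where 506350 = lcm(6175, 2050).
The solution is unique modulo lcm(475, 325, 2050) = 506350.

366908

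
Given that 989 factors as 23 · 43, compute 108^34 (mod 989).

729

Mod 23: 108 ≡ 16; by Fermat, exponent reduces to 34 mod 22 = 12; 16^12 ≡ 16 (mod 23).
Mod 43: 108 ≡ 22; 22^34 ≡ 41 (mod 43).
Combine by CRT: x ≡ 16 (mod 23), x ≡ 41 (mod 43) ⇒ x ≡ 729 (mod 989).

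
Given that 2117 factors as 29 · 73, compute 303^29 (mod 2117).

Mod 29: 303 ≡ 13; by Fermat, exponent reduces to 29 mod 28 = 1; 13^1 ≡ 13 (mod 29).
Mod 73: 303 ≡ 11; 11^29 ≡ 31 (mod 73).
Combine by CRT: x ≡ 13 (mod 29), x ≡ 31 (mod 73) ⇒ x ≡ 1637 (mod 2117).

1637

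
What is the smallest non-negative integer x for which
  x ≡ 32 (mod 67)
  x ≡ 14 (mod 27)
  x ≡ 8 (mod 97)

49478

From x ≡ 32 (mod 67) write x = 32 + 67t. Substituting into x ≡ 14 (mod 27) gives 67t ≡ 9 (mod 27), and since 13⁻¹ ≡ 25 (mod 27), t ≡ 9. Hence x ≡ 32 + 67·9 = 635 (mod 1809).
From x ≡ 635 (mod 1809) write x = 635 + 1809t. Substituting into x ≡ 8 (mod 97) gives 1809t ≡ 52 (mod 97), and since 63⁻¹ ≡ 77 (mod 97), t ≡ 27. Hence x ≡ 635 + 1809·27 = 49478 (mod 175473).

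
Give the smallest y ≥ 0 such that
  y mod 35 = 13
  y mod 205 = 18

Combine the congruences pairwise.
gcd(35, 205) = 5 and 5 | (18 − 13), so the pair is consistent; merging gives y ≡ 223 (mod 1435), where 1435 = lcm(35, 205).
The solution is unique modulo lcm(35, 205) = 1435.

223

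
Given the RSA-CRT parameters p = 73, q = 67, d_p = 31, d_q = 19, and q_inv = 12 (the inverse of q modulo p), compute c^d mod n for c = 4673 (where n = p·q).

m₁ = c^(d_p) mod p: c ≡ 1 (mod 73), and 1^31 mod 73 = 1.
m₂ = c^(d_q) mod q: c ≡ 50 (mod 67), and 50^19 mod 67 = 44.
h = q_inv·(m₁ − m₂) mod p = 12·(1 − 44) mod 73 = 68.
m = m₂ + h·q = 44 + 68·67 = 4600.

4600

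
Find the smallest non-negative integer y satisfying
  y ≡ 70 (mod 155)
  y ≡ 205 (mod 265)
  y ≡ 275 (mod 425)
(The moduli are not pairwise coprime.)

Combine the congruences pairwise.
gcd(155, 265) = 5 and 5 | (205 − 70), so the pair is consistent; merging gives y ≡ 1000 (mod 8215), where 8215 = lcm(155, 265).
gcd(8215, 425) = 5 and 5 | (275 − 1000), so the pair is consistent; merging gives y ≡ 83150 (mod 698275), where 698275 = lcm(8215, 425).
The solution is unique modulo lcm(155, 265, 425) = 698275.

83150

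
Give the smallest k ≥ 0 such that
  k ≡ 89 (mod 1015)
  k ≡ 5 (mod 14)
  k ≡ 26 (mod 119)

16329

gcd(1015, 14) = 7 and 7 | (5 − 89), so the pair is consistent; merging gives k ≡ 89 (mod 2030), where 2030 = lcm(1015, 14).
gcd(2030, 119) = 7 and 7 | (26 − 89), so the pair is consistent; merging gives k ≡ 16329 (mod 34510), where 34510 = lcm(2030, 119).
The solution is unique modulo lcm(1015, 14, 119) = 34510.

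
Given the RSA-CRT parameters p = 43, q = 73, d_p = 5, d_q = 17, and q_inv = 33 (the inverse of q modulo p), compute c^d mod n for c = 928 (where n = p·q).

m₁ = c^(d_p) mod p: c ≡ 25 (mod 43), and 25^5 mod 43 = 24.
m₂ = c^(d_q) mod q: c ≡ 52 (mod 73), and 52^17 mod 73 = 43.
h = q_inv·(m₁ − m₂) mod p = 33·(24 − 43) mod 43 = 18.
m = m₂ + h·q = 43 + 18·73 = 1357.

1357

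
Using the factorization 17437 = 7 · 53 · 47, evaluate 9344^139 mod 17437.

8357

Mod 7: 9344 ≡ 6; by Fermat, exponent reduces to 139 mod 6 = 1; 6^1 ≡ 6 (mod 7).
Mod 53: 9344 ≡ 16; by Fermat, exponent reduces to 139 mod 52 = 35; 16^35 ≡ 36 (mod 53).
Mod 47: 9344 ≡ 38; by Fermat, exponent reduces to 139 mod 46 = 1; 38^1 ≡ 38 (mod 47).
Combine by CRT: x ≡ 6 (mod 7), x ≡ 36 (mod 53), x ≡ 38 (mod 47) ⇒ x ≡ 8357 (mod 17437).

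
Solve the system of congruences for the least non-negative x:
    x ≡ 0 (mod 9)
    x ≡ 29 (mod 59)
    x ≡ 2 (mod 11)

5634

From x ≡ 0 (mod 9) write x = 0 + 9t. Substituting into x ≡ 29 (mod 59) gives 9t ≡ 29 (mod 59), and since 9⁻¹ ≡ 46 (mod 59), t ≡ 36. Hence x ≡ 0 + 9·36 = 324 (mod 531).
From x ≡ 324 (mod 531) write x = 324 + 531t. Substituting into x ≡ 2 (mod 11) gives 531t ≡ 8 (mod 11), and since 3⁻¹ ≡ 4 (mod 11), t ≡ 10. Hence x ≡ 324 + 531·10 = 5634 (mod 5841).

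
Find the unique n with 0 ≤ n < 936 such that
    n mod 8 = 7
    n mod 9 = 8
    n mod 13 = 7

215

From n ≡ 7 (mod 8) write n = 7 + 8t. Substituting into n ≡ 8 (mod 9) gives 8t ≡ 1 (mod 9), and since 8⁻¹ ≡ 8 (mod 9), t ≡ 8. Hence n ≡ 7 + 8·8 = 71 (mod 72).
From n ≡ 71 (mod 72) write n = 71 + 72t. Substituting into n ≡ 7 (mod 13) gives 72t ≡ 1 (mod 13), and since 7⁻¹ ≡ 2 (mod 13), t ≡ 2. Hence n ≡ 71 + 72·2 = 215 (mod 936).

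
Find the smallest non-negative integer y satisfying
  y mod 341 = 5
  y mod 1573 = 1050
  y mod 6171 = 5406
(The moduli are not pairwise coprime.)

1992468

gcd(341, 1573) = 11 and 11 | (1050 − 5), so the pair is consistent; merging gives y ≡ 41948 (mod 48763), where 48763 = lcm(341, 1573).
gcd(48763, 6171) = 121 and 121 | (5406 − 41948), so the pair is consistent; merging gives y ≡ 1992468 (mod 2486913), where 2486913 = lcm(48763, 6171).
The solution is unique modulo lcm(341, 1573, 6171) = 2486913.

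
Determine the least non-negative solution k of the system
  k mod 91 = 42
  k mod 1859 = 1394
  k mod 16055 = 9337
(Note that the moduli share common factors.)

153832

gcd(91, 1859) = 13 and 13 | (1394 − 42), so the pair is consistent; merging gives k ≡ 10689 (mod 13013), where 13013 = lcm(91, 1859).
gcd(13013, 16055) = 169 and 169 | (9337 − 10689), so the pair is consistent; merging gives k ≡ 153832 (mod 1236235), where 1236235 = lcm(13013, 16055).
The solution is unique modulo lcm(91, 1859, 16055) = 1236235.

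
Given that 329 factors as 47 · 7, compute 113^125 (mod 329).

43

Mod 47: 113 ≡ 19; by Fermat, exponent reduces to 125 mod 46 = 33; 19^33 ≡ 43 (mod 47).
Mod 7: 113 ≡ 1; by Fermat, exponent reduces to 125 mod 6 = 5; 1^5 ≡ 1 (mod 7).
Combine by CRT: x ≡ 43 (mod 47), x ≡ 1 (mod 7) ⇒ x ≡ 43 (mod 329).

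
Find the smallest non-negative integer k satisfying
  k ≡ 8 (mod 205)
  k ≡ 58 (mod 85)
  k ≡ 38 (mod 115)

34653

Combine the congruences pairwise.
gcd(205, 85) = 5 and 5 | (58 − 8), so the pair is consistent; merging gives k ≡ 3288 (mod 3485), where 3485 = lcm(205, 85).
gcd(3485, 115) = 5 and 5 | (38 − 3288), so the pair is consistent; merging gives k ≡ 34653 (mod 80155), where 80155 = lcm(3485, 115).
The solution is unique modulo lcm(205, 85, 115) = 80155.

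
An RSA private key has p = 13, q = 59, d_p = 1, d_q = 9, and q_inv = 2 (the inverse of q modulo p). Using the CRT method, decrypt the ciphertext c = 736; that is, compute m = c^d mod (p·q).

m₁ = c^(d_p) mod p: c ≡ 8 (mod 13), and 8^1 mod 13 = 8.
m₂ = c^(d_q) mod q: c ≡ 28 (mod 59), and 28^9 mod 59 = 5.
h = q_inv·(m₁ − m₂) mod p = 2·(8 − 5) mod 13 = 6.
m = m₂ + h·q = 5 + 6·59 = 359.

359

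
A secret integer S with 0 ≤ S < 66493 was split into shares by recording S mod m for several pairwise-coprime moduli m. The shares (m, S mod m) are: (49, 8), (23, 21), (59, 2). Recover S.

22009

Combine the congruences pairwise.
From S ≡ 8 (mod 49) write S = 8 + 49t. Substituting into S ≡ 21 (mod 23) gives 49t ≡ 13 (mod 23), and since 3⁻¹ ≡ 8 (mod 23), t ≡ 12. Hence S ≡ 8 + 49·12 = 596 (mod 1127).
From S ≡ 596 (mod 1127) write S = 596 + 1127t. Substituting into S ≡ 2 (mod 59) gives 1127t ≡ 55 (mod 59), and since 6⁻¹ ≡ 10 (mod 59), t ≡ 19. Hence S ≡ 596 + 1127·19 = 22009 (mod 66493).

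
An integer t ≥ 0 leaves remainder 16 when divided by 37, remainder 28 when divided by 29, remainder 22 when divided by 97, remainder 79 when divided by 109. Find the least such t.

From t ≡ 16 (mod 37) write t = 16 + 37s. Substituting into t ≡ 28 (mod 29) gives 37s ≡ 12 (mod 29), and since 8⁻¹ ≡ 11 (mod 29), s ≡ 16. Hence t ≡ 16 + 37·16 = 608 (mod 1073).
From t ≡ 608 (mod 1073) write t = 608 + 1073s. Substituting into t ≡ 22 (mod 97) gives 1073s ≡ 93 (mod 97), and since 6⁻¹ ≡ 81 (mod 97), s ≡ 64. Hence t ≡ 608 + 1073·64 = 69280 (mod 104081).
From t ≡ 69280 (mod 104081) write t = 69280 + 104081s. Substituting into t ≡ 79 (mod 109) gives 104081s ≡ 14 (mod 109), and since 95⁻¹ ≡ 70 (mod 109), s ≡ 108. Hence t ≡ 69280 + 104081·108 = 11310028 (mod 11344829).

11310028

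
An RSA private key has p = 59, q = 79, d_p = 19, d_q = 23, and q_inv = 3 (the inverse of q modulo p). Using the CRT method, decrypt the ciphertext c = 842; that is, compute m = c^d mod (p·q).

m₁ = c^(d_p) mod p: c ≡ 16 (mod 59), and 16^19 mod 59 = 7.
m₂ = c^(d_q) mod q: c ≡ 52 (mod 79), and 52^23 mod 79 = 46.
h = q_inv·(m₁ − m₂) mod p = 3·(7 − 46) mod 59 = 1.
m = m₂ + h·q = 46 + 1·79 = 125.

125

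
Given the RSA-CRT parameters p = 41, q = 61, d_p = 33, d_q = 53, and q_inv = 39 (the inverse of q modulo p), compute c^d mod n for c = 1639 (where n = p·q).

573

m₁ = c^(d_p) mod p: c ≡ 40 (mod 41), and 40^33 mod 41 = 40.
m₂ = c^(d_q) mod q: c ≡ 53 (mod 61), and 53^53 mod 61 = 24.
h = q_inv·(m₁ − m₂) mod p = 39·(40 − 24) mod 41 = 9.
m = m₂ + h·q = 24 + 9·61 = 573.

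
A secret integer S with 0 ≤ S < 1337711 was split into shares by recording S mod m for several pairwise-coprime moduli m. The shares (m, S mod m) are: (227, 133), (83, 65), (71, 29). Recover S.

1278597

From S ≡ 133 (mod 227) write S = 133 + 227t. Substituting into S ≡ 65 (mod 83) gives 227t ≡ 15 (mod 83), and since 61⁻¹ ≡ 49 (mod 83), t ≡ 71. Hence S ≡ 133 + 227·71 = 16250 (mod 18841).
From S ≡ 16250 (mod 18841) write S = 16250 + 18841t. Substituting into S ≡ 29 (mod 71) gives 18841t ≡ 38 (mod 71), and since 26⁻¹ ≡ 41 (mod 71), t ≡ 67. Hence S ≡ 16250 + 18841·67 = 1278597 (mod 1337711).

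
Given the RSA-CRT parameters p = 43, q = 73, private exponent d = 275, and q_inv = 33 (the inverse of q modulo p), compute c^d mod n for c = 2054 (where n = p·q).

d_p = d mod (p−1) = 275 mod 42 = 23; d_q = d mod (q−1) = 59.
m₁ = c^(d_p) mod p: c ≡ 33 (mod 43), and 33^23 mod 43 = 29.
m₂ = c^(d_q) mod q: c ≡ 10 (mod 73), and 10^59 mod 73 = 51.
h = q_inv·(m₁ − m₂) mod p = 33·(29 − 51) mod 43 = 5.
m = m₂ + h·q = 51 + 5·73 = 416.

416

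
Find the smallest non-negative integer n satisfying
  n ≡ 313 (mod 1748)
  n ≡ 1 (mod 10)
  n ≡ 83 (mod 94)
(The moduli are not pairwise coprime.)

Combine the congruences pairwise.
gcd(1748, 10) = 2 and 2 | (1 − 313), so the pair is consistent; merging gives n ≡ 2061 (mod 8740), where 8740 = lcm(1748, 10).
gcd(8740, 94) = 2 and 2 | (83 − 2061), so the pair is consistent; merging gives n ≡ 19541 (mod 410780), where 410780 = lcm(8740, 94).
The solution is unique modulo lcm(1748, 10, 94) = 410780.

19541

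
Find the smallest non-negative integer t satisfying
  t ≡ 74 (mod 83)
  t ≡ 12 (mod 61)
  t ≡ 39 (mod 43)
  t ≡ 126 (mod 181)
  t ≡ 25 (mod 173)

3410895532

The moduli are pairwise coprime; N = 83·61·43·181·173 = 6817121917.
N/83 = 82133999; 82133999 ≡ 21 (mod 83); 21·4 ≡ 1, so inverse 4.
N/61 = 111756097; 111756097 ≡ 10 (mod 61); 10·55 ≡ 1, so inverse 55.
N/43 = 158537719; 158537719 ≡ 30 (mod 43); 30·33 ≡ 1, so inverse 33.
N/181 = 37663657; 37663657 ≡ 91 (mod 181); 91·2 ≡ 1, so inverse 2.
N/173 = 39405329; 39405329 ≡ 81 (mod 173); 81·47 ≡ 1, so inverse 47.
t ≡ 74·82133999·4 + 12·111756097·55 + 39·158537719·33 + 126·37663657·2 + 25·39405329·47 = 357901235216.
357901235216 mod 6817121917 = 3410895532.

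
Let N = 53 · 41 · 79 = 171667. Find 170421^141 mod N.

Mod 53: 170421 ≡ 26; by Fermat, exponent reduces to 141 mod 52 = 37; 26^37 ≡ 39 (mod 53).
Mod 41: 170421 ≡ 25; by Fermat, exponent reduces to 141 mod 40 = 21; 25^21 ≡ 25 (mod 41).
Mod 79: 170421 ≡ 18; by Fermat, exponent reduces to 141 mod 78 = 63; 18^63 ≡ 10 (mod 79).
Combine by CRT: x ≡ 39 (mod 53), x ≡ 25 (mod 41), x ≡ 10 (mod 79) ⇒ x ≡ 171282 (mod 171667).

171282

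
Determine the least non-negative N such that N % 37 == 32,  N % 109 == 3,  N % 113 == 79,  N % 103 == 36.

The moduli are pairwise coprime; M = 37·109·113·103 = 46940087.
M/37 = 1268651; 1268651 ≡ 32 (mod 37); 32·22 ≡ 1, so inverse 22.
M/109 = 430643; 430643 ≡ 93 (mod 109); 93·34 ≡ 1, so inverse 34.
M/113 = 415399; 415399 ≡ 11 (mod 113); 11·72 ≡ 1, so inverse 72.
M/103 = 455729; 455729 ≡ 57 (mod 103); 57·47 ≡ 1, so inverse 47.
N ≡ 32·1268651·22 + 3·430643·34 + 79·415399·72 + 36·455729·47 = 4070938870.
4070938870 mod 46940087 = 34091388.

34091388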